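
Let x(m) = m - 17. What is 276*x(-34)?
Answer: -14076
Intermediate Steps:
x(m) = -17 + m
276*x(-34) = 276*(-17 - 34) = 276*(-51) = -14076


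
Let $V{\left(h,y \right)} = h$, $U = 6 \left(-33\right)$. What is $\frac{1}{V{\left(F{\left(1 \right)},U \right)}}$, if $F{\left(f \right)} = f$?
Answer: $1$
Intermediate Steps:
$U = -198$
$\frac{1}{V{\left(F{\left(1 \right)},U \right)}} = 1^{-1} = 1$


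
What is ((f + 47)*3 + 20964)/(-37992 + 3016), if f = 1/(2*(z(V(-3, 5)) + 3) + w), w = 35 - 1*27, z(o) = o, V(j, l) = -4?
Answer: -42211/69952 ≈ -0.60343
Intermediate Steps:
w = 8 (w = 35 - 27 = 8)
f = 1/6 (f = 1/(2*(-4 + 3) + 8) = 1/(2*(-1) + 8) = 1/(-2 + 8) = 1/6 ≈ 0.16667)
((f + 47)*3 + 20964)/(-37992 + 3016) = ((1/6 + 47)*3 + 20964)/(-37992 + 3016) = ((283/6)*3 + 20964)/(-34976) = (283/2 + 20964)*(-1/34976) = (42211/2)*(-1/34976) = -42211/69952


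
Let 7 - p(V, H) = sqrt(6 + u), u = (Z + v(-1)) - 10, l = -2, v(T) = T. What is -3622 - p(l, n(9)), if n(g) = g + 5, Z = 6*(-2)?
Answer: -3629 + I*sqrt(17) ≈ -3629.0 + 4.1231*I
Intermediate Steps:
Z = -12
n(g) = 5 + g
u = -23 (u = (-12 - 1) - 10 = -13 - 10 = -23)
p(V, H) = 7 - I*sqrt(17) (p(V, H) = 7 - sqrt(6 - 23) = 7 - sqrt(-17) = 7 - I*sqrt(17))
-3622 - p(l, n(9)) = -3622 - (7 - I*sqrt(17)) = -3622 + (-7 + I*sqrt(17)) = -3629 + I*sqrt(17)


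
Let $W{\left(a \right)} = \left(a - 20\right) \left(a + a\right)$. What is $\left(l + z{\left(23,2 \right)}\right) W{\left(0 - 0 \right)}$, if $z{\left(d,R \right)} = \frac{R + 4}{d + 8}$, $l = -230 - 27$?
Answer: $0$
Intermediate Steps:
$W{\left(a \right)} = 2 a \left(-20 + a\right)$ ($W{\left(a \right)} = \left(-20 + a\right) 2 a = 2 a \left(-20 + a\right)$)
$l = -257$ ($l = -230 - 27 = -257$)
$z{\left(d,R \right)} = \frac{4 + R}{8 + d}$
$\left(l + z{\left(23,2 \right)}\right) W{\left(0 - 0 \right)} = \left(-257 + \frac{4 + 2}{8 + 23}\right) 2 \left(0 - 0\right) \left(-20 + \left(0 - 0\right)\right) = \left(-257 + \frac{1}{31} \cdot 6\right) 2 \left(0 + 0\right) \left(-20 + \left(0 + 0\right)\right) = \left(-257 + \frac{1}{31} \cdot 6\right) 2 \cdot 0 \left(-20 + 0\right) = \left(-257 + \frac{6}{31}\right) 2 \cdot 0 \left(-20\right) = \left(- \frac{7961}{31}\right) 0 = 0$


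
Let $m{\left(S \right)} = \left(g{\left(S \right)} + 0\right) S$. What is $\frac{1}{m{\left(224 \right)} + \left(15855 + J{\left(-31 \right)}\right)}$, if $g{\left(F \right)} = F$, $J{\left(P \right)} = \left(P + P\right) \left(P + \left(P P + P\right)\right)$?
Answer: $\frac{1}{10293} \approx 9.7153 \cdot 10^{-5}$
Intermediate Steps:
$J{\left(P \right)} = 2 P \left(P^{2} + 2 P\right)$ ($J{\left(P \right)} = 2 P \left(P + \left(P^{2} + P\right)\right) = 2 P \left(P + \left(P + P^{2}\right)\right) = 2 P \left(P^{2} + 2 P\right)$)
$m{\left(S \right)} = S^{2}$ ($m{\left(S \right)} = \left(S + 0\right) S = S S = S^{2}$)
$\frac{1}{m{\left(224 \right)} + \left(15855 + J{\left(-31 \right)}\right)} = \frac{1}{224^{2} + \left(15855 + 2 \left(-31\right)^{2} \left(2 - 31\right)\right)} = \frac{1}{50176 + \left(15855 + 2 \cdot 961 \left(-29\right)\right)} = \frac{1}{50176 + \left(15855 - 55738\right)} = \frac{1}{50176 - 39883} = \frac{1}{10293}$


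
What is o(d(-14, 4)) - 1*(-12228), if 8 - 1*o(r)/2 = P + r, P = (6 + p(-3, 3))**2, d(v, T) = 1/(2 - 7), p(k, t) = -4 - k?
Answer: 60972/5 ≈ 12194.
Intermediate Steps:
d(v, T) = -1/5 (d(v, T) = 1/(-5) = -1/5)
P = 25 (P = (6 + (-4 - 1*(-3)))**2 = (6 + (-4 + 3))**2 = (6 - 1)**2 = 5**2 = 25)
o(r) = -34 - 2*r (o(r) = 16 - 2*(25 + r) = 16 + (-50 - 2*r) = -34 - 2*r)
o(d(-14, 4)) - 1*(-12228) = (-34 - 2*(-1/5)) - 1*(-12228) = (-34 + 2/5) + 12228 = -168/5 + 12228 = 60972/5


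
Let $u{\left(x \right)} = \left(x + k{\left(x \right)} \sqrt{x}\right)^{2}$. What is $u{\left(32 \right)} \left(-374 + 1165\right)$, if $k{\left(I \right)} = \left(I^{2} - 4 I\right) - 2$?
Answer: $20231071616 + 181031424 \sqrt{2} \approx 2.0487 \cdot 10^{10}$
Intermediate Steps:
$k{\left(I \right)} = -2 + I^{2} - 4 I$
$u{\left(x \right)} = \left(x + \sqrt{x} \left(-2 + x^{2} - 4 x\right)\right)^{2}$ ($u{\left(x \right)} = \left(x + \left(-2 + x^{2} - 4 x\right) \sqrt{x}\right)^{2} = \left(x + \sqrt{x} \left(-2 + x^{2} - 4 x\right)\right)^{2}$)
$u{\left(32 \right)} \left(-374 + 1165\right) = \left(\left(-1\right) 32 + \sqrt{32} \left(2 - 32^{2} + 4 \cdot 32\right)\right)^{2} \left(-374 + 1165\right) = \left(-32 + 4 \sqrt{2} \left(2 - 1024 + 128\right)\right)^{2} \cdot 791 = \left(-32 + 4 \sqrt{2} \left(-894\right)\right)^{2} \cdot 791 = \left(-32 - 3576 \sqrt{2}\right)^{2} \cdot 791 = 791 \left(-32 - 3576 \sqrt{2}\right)^{2}$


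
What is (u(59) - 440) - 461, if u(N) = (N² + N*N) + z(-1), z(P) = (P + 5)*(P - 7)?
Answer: 6029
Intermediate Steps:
z(P) = (-7 + P)*(5 + P) (z(P) = (5 + P)*(-7 + P) = (-7 + P)*(5 + P))
u(N) = -32 + 2*N² (u(N) = (N² + N*N) + (-35 + (-1)² - 2*(-1)) = (N² + N²) + (-35 + 1 + 2) = 2*N² - 32 = -32 + 2*N²)
(u(59) - 440) - 461 = ((-32 + 2*59²) - 440) - 461 = ((-32 + 2*3481) - 440) - 461 = ((-32 + 6962) - 440) - 461 = (6930 - 440) - 461 = 6490 - 461 = 6029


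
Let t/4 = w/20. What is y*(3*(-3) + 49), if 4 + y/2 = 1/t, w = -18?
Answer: -3080/9 ≈ -342.22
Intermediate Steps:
t = -18/5 (t = 4*(-18/20) = 4*(-18*1/20) = 4*(-9/10) = -18/5 ≈ -3.6000)
y = -77/9 (y = -8 + 2/(-18/5) = -8 + 2*(-5/18) = -8 - 5/9 = -77/9 ≈ -8.5556)
y*(3*(-3) + 49) = -77*(3*(-3) + 49)/9 = -77*(-9 + 49)/9 = -77/9*40 = -3080/9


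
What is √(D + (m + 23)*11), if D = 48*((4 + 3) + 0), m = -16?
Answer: √413 ≈ 20.322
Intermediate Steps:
D = 336 (D = 48*(7 + 0) = 48*7 = 336)
√(D + (m + 23)*11) = √(336 + (-16 + 23)*11) = √(336 + 7*11) = √(336 + 77) = √413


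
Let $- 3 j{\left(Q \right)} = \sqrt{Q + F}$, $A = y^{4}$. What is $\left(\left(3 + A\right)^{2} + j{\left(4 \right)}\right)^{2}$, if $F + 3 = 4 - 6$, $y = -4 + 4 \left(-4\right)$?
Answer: $\frac{\left(76802880027 - i\right)^{2}}{9} \approx 6.5541 \cdot 10^{20} - 1.7067 \cdot 10^{10} i$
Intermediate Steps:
$y = -20$ ($y = -4 - 16 = -20$)
$F = -5$ ($F = -3 + \left(4 - 6\right) = -3 - 2 = -5$)
$A = 160000$ ($A = \left(-20\right)^{4} = 160000$)
$j{\left(Q \right)} = - \frac{\sqrt{-5 + Q}}{3}$ ($j{\left(Q \right)} = - \frac{\sqrt{Q - 5}}{3} = - \frac{\sqrt{-5 + Q}}{3}$)
$\left(\left(3 + A\right)^{2} + j{\left(4 \right)}\right)^{2} = \left(\left(3 + 160000\right)^{2} - \frac{\sqrt{-5 + 4}}{3}\right)^{2} = \left(160003^{2} - \frac{\sqrt{-1}}{3}\right)^{2} = \left(25600960009 - \frac{i}{3}\right)^{2}$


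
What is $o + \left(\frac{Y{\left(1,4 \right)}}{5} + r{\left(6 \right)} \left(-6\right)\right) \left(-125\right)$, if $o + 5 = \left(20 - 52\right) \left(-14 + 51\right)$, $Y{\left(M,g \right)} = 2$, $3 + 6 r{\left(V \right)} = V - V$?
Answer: $-1614$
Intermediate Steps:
$r{\left(V \right)} = - \frac{1}{2}$ ($r{\left(V \right)} = - \frac{1}{2} + \frac{V - V}{6} = - \frac{1}{2} + \frac{1}{6} \cdot 0 = - \frac{1}{2} + 0 = - \frac{1}{2}$)
$o = -1189$ ($o = -5 + \left(20 - 52\right) \left(-14 + 51\right) = -5 - 1184 = -1189$)
$o + \left(\frac{Y{\left(1,4 \right)}}{5} + r{\left(6 \right)} \left(-6\right)\right) \left(-125\right) = -1189 + \left(\frac{2}{5} - -3\right) \left(-125\right) = -1189 + \left(2 \cdot \frac{1}{5} + 3\right) \left(-125\right) = -1189 + \left(\frac{2}{5} + 3\right) \left(-125\right) = -1189 + \frac{17}{5} \left(-125\right) = -1189 - 425 = -1614$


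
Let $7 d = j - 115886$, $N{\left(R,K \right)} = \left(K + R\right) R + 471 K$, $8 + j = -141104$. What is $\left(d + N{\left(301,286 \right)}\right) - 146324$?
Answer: $128355$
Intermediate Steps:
$j = -141112$ ($j = -8 - 141104 = -141112$)
$N{\left(R,K \right)} = 471 K + R \left(K + R\right)$ ($N{\left(R,K \right)} = R \left(K + R\right) + 471 K = 471 K + R \left(K + R\right)$)
$d = -36714$ ($d = \frac{-141112 - 115886}{7} = \frac{1}{7} \left(-256998\right) = -36714$)
$\left(d + N{\left(301,286 \right)}\right) - 146324 = \left(-36714 + \left(301^{2} + 471 \cdot 286 + 286 \cdot 301\right)\right) - 146324 = \left(-36714 + \left(90601 + 134706 + 86086\right)\right) - 146324 = \left(-36714 + 311393\right) - 146324 = 274679 - 146324 = 128355$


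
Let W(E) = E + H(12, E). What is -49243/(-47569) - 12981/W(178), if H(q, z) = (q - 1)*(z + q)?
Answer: -168603355/35962164 ≈ -4.6884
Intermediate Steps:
H(q, z) = (-1 + q)*(q + z)
W(E) = 132 + 12*E (W(E) = E + (12**2 - 1*12 - E + 12*E) = E + (144 - 12 - E + 12*E) = E + (132 + 11*E) = 132 + 12*E)
-49243/(-47569) - 12981/W(178) = -49243/(-47569) - 12981/(132 + 12*178) = -49243*(-1/47569) - 12981/(132 + 2136) = 49243/47569 - 12981/2268 = 49243/47569 - 12981*1/2268 = 49243/47569 - 4327/756 = -168603355/35962164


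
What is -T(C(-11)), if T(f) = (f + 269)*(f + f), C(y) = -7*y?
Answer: -53284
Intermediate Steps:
C(y) = -7*y
T(f) = 2*f*(269 + f) (T(f) = (269 + f)*(2*f) = 2*f*(269 + f))
-T(C(-11)) = -2*(-7*(-11))*(269 - 7*(-11)) = -2*77*(269 + 77) = -2*77*346 = -1*53284 = -53284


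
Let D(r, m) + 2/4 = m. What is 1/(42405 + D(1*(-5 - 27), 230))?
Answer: 2/85269 ≈ 2.3455e-5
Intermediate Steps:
D(r, m) = -1/2 + m
1/(42405 + D(1*(-5 - 27), 230)) = 1/(42405 + (-1/2 + 230)) = 1/(42405 + 459/2) = 1/(85269/2) = 2/85269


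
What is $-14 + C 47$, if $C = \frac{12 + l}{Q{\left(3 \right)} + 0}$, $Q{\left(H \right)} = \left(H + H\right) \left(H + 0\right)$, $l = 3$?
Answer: $\frac{151}{6} \approx 25.167$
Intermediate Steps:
$Q{\left(H \right)} = 2 H^{2}$ ($Q{\left(H \right)} = 2 H H = 2 H^{2}$)
$C = \frac{5}{6}$ ($C = \frac{12 + 3}{2 \cdot 3^{2} + 0} = \frac{15}{2 \cdot 9 + 0} = \frac{15}{18 + 0} = \frac{15}{18} = 15 \cdot \frac{1}{18} = \frac{5}{6} \approx 0.83333$)
$-14 + C 47 = -14 + \frac{5}{6} \cdot 47 = -14 + \frac{235}{6} = \frac{151}{6}$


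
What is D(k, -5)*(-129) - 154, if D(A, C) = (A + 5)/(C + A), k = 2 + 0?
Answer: 147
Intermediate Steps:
k = 2
D(A, C) = (5 + A)/(A + C)
D(k, -5)*(-129) - 154 = ((5 + 2)/(2 - 5))*(-129) - 154 = (7/(-3))*(-129) - 154 = -1/3*7*(-129) - 154 = -7/3*(-129) - 154 = 301 - 154 = 147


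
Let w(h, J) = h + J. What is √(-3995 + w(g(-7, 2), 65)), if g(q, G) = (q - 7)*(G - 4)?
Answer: I*√3902 ≈ 62.466*I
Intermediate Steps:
g(q, G) = (-7 + q)*(-4 + G)
w(h, J) = J + h
√(-3995 + w(g(-7, 2), 65)) = √(-3995 + (65 + (28 - 7*2 - 4*(-7) + 2*(-7)))) = √(-3995 + (65 + (28 - 14 + 28 - 14))) = √(-3995 + (65 + 28)) = √(-3995 + 93) = √(-3902) = I*√3902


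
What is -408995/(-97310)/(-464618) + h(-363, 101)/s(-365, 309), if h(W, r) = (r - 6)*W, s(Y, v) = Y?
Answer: 62365395902525/660094872668 ≈ 94.479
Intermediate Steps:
h(W, r) = W*(-6 + r) (h(W, r) = (-6 + r)*W = W*(-6 + r))
-408995/(-97310)/(-464618) + h(-363, 101)/s(-365, 309) = -408995/(-97310)/(-464618) - 363*(-6 + 101)/(-365) = -408995*(-1/97310)*(-1/464618) - 363*95*(-1/365) = (81799/19462)*(-1/464618) - 34485*(-1/365) = -81799/9042395516 + 6897/73 = 62365395902525/660094872668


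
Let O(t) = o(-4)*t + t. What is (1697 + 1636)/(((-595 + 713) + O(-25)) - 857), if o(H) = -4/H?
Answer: -1111/263 ≈ -4.2243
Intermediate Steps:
O(t) = 2*t (O(t) = (-4/(-4))*t + t = (-4*(-¼))*t + t = 1*t + t = t + t = 2*t)
(1697 + 1636)/(((-595 + 713) + O(-25)) - 857) = (1697 + 1636)/(((-595 + 713) + 2*(-25)) - 857) = 3333/((118 - 50) - 857) = 3333/(68 - 857) = 3333/(-789) = 3333*(-1/789) = -1111/263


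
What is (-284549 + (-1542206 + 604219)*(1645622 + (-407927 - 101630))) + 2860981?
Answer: -1065611624723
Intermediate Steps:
(-284549 + (-1542206 + 604219)*(1645622 + (-407927 - 101630))) + 2860981 = (-284549 - 937987*(1645622 - 509557)) + 2860981 = (-284549 - 937987*1136065) + 2860981 = (-284549 - 1065614201155) + 2860981 = -1065614485704 + 2860981 = -1065611624723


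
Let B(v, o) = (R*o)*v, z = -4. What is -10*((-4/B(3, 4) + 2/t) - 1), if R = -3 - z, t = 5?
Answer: 28/3 ≈ 9.3333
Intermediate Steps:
R = 1 (R = -3 - 1*(-4) = -3 + 4 = 1)
B(v, o) = o*v (B(v, o) = (1*o)*v = o*v)
-10*((-4/B(3, 4) + 2/t) - 1) = -10*((-4/(4*3) + 2/5) - 1) = -10*((-4/12 + 2*(1/5)) - 1) = -10*((-4*1/12 + 2/5) - 1) = -10*((-1/3 + 2/5) - 1) = -10*(1/15 - 1) = -10*(-14/15) = 28/3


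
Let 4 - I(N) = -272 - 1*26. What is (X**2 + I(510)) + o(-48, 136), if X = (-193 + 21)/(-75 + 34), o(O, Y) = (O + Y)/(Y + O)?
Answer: 538927/1681 ≈ 320.60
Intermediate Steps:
o(O, Y) = 1 (o(O, Y) = (O + Y)/(O + Y) = 1)
I(N) = 302 (I(N) = 4 - (-272 - 1*26) = 4 - (-272 - 26) = 4 - 1*(-298) = 4 + 298 = 302)
X = 172/41 (X = -172/(-41) = -172*(-1/41) = 172/41 ≈ 4.1951)
(X**2 + I(510)) + o(-48, 136) = ((172/41)**2 + 302) + 1 = (29584/1681 + 302) + 1 = 537246/1681 + 1 = 538927/1681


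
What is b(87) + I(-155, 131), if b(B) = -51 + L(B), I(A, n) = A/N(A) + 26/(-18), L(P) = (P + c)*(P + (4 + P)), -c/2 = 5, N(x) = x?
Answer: 122891/9 ≈ 13655.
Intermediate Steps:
c = -10 (c = -2*5 = -10)
L(P) = (-10 + P)*(4 + 2*P) (L(P) = (P - 10)*(P + (4 + P)) = (-10 + P)*(4 + 2*P))
I(A, n) = -4/9 (I(A, n) = A/A + 26/(-18) = 1 + 26*(-1/18) = 1 - 13/9 = -4/9)
b(B) = -91 - 16*B + 2*B² (b(B) = -51 + (-40 - 16*B + 2*B²) = -91 - 16*B + 2*B²)
b(87) + I(-155, 131) = (-91 - 16*87 + 2*87²) - 4/9 = (-91 - 1392 + 2*7569) - 4/9 = (-91 - 1392 + 15138) - 4/9 = 13655 - 4/9 = 122891/9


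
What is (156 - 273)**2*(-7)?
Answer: -95823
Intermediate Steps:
(156 - 273)**2*(-7) = (-117)**2*(-7) = 13689*(-7) = -95823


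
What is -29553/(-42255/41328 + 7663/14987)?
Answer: 290549492016/5025067 ≈ 57820.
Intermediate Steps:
-29553/(-42255/41328 + 7663/14987) = -29553/(-42255*1/41328 + 7663*(1/14987)) = -29553/(-4695/4592 + 7663/14987) = -29553/(-5025067/9831472) = -29553*(-9831472/5025067) = 290549492016/5025067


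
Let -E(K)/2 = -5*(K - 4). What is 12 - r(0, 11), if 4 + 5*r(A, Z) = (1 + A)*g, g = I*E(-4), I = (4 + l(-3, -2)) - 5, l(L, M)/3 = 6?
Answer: 1424/5 ≈ 284.80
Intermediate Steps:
l(L, M) = 18 (l(L, M) = 3*6 = 18)
E(K) = -40 + 10*K (E(K) = -(-10)*(K - 4) = -(-10)*(-4 + K) = -2*(20 - 5*K) = -40 + 10*K)
I = 17 (I = (4 + 18) - 5 = 22 - 5 = 17)
g = -1360 (g = 17*(-40 + 10*(-4)) = 17*(-40 - 40) = 17*(-80) = -1360)
r(A, Z) = -1364/5 - 272*A (r(A, Z) = -4/5 + ((1 + A)*(-1360))/5 = -4/5 + (-1360 - 1360*A)/5 = -4/5 + (-272 - 272*A) = -1364/5 - 272*A)
12 - r(0, 11) = 12 - (-1364/5 - 272*0) = 12 - (-1364/5 + 0) = 12 - 1*(-1364/5) = 12 + 1364/5 = 1424/5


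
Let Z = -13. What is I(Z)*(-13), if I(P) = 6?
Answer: -78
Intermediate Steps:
I(Z)*(-13) = 6*(-13) = -78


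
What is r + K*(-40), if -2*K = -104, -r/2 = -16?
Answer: -2048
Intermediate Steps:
r = 32 (r = -2*(-16) = 32)
K = 52 (K = -1/2*(-104) = 52)
r + K*(-40) = 32 + 52*(-40) = 32 - 2080 = -2048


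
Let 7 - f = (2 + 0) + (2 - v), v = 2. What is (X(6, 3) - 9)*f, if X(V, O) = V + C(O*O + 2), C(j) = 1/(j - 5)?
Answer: -85/6 ≈ -14.167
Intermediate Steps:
C(j) = 1/(-5 + j)
X(V, O) = V + 1/(-3 + O**2) (X(V, O) = V + 1/(-5 + (O*O + 2)) = V + 1/(-5 + (O**2 + 2)) = V + 1/(-5 + (2 + O**2)) = V + 1/(-3 + O**2))
f = 5 (f = 7 - ((2 + 0) + (2 - 1*2)) = 7 - (2 + (2 - 2)) = 7 - (2 + 0) = 7 - 1*2 = 7 - 2 = 5)
(X(6, 3) - 9)*f = ((1 + 6*(-3 + 3**2))/(-3 + 3**2) - 9)*5 = ((1 + 6*(-3 + 9))/(-3 + 9) - 9)*5 = ((1 + 6*6)/6 - 9)*5 = ((1 + 36)/6 - 9)*5 = ((1/6)*37 - 9)*5 = (37/6 - 9)*5 = -17/6*5 = -85/6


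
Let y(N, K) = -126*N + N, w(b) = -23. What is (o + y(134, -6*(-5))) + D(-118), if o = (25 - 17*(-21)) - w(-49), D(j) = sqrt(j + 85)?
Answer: -16345 + I*sqrt(33) ≈ -16345.0 + 5.7446*I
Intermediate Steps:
D(j) = sqrt(85 + j)
y(N, K) = -125*N
o = 405 (o = (25 - 17*(-21)) - 1*(-23) = (25 + 357) + 23 = 382 + 23 = 405)
(o + y(134, -6*(-5))) + D(-118) = (405 - 125*134) + sqrt(85 - 118) = (405 - 16750) + sqrt(-33) = -16345 + I*sqrt(33)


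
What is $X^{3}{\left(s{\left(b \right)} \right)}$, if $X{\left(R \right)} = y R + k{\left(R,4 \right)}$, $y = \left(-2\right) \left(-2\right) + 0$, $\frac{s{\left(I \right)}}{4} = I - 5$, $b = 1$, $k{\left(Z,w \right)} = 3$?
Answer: $-226981$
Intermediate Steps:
$s{\left(I \right)} = -20 + 4 I$ ($s{\left(I \right)} = 4 \left(I - 5\right) = 4 \left(-5 + I\right) = -20 + 4 I$)
$y = 4$ ($y = 4 + 0 = 4$)
$X{\left(R \right)} = 3 + 4 R$ ($X{\left(R \right)} = 4 R + 3 = 3 + 4 R$)
$X^{3}{\left(s{\left(b \right)} \right)} = \left(3 + 4 \left(-20 + 4 \cdot 1\right)\right)^{3} = \left(3 + 4 \left(-20 + 4\right)\right)^{3} = \left(3 + 4 \left(-16\right)\right)^{3} = \left(3 - 64\right)^{3} = \left(-61\right)^{3} = -226981$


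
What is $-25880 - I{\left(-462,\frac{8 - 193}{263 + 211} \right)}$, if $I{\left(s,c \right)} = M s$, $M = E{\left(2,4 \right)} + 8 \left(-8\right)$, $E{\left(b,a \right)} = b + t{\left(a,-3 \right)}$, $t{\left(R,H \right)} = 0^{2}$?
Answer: $-54524$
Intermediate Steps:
$t{\left(R,H \right)} = 0$
$E{\left(b,a \right)} = b$ ($E{\left(b,a \right)} = b + 0 = b$)
$M = -62$ ($M = 2 + 8 \left(-8\right) = 2 - 64 = -62$)
$I{\left(s,c \right)} = - 62 s$
$-25880 - I{\left(-462,\frac{8 - 193}{263 + 211} \right)} = -25880 - \left(-62\right) \left(-462\right) = -25880 - 28644 = -54524$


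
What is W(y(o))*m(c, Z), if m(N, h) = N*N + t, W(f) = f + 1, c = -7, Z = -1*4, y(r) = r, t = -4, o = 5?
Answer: 270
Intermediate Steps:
Z = -4
W(f) = 1 + f
m(N, h) = -4 + N**2 (m(N, h) = N*N - 4 = N**2 - 4 = -4 + N**2)
W(y(o))*m(c, Z) = (1 + 5)*(-4 + (-7)**2) = 6*(-4 + 49) = 6*45 = 270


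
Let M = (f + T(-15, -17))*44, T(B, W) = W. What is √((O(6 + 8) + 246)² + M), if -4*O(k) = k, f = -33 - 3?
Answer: √225897/2 ≈ 237.64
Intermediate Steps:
f = -36
O(k) = -k/4
M = -2332 (M = (-36 - 17)*44 = -53*44 = -2332)
√((O(6 + 8) + 246)² + M) = √((-(6 + 8)/4 + 246)² - 2332) = √((-¼*14 + 246)² - 2332) = √((-7/2 + 246)² - 2332) = √((485/2)² - 2332) = √(235225/4 - 2332) = √(225897/4) = √225897/2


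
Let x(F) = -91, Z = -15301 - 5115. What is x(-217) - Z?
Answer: 20325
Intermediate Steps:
Z = -20416
x(-217) - Z = -91 - 1*(-20416) = -91 + 20416 = 20325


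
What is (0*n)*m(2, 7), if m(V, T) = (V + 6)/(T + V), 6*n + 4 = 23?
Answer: 0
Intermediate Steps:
n = 19/6 (n = -⅔ + (⅙)*23 = -⅔ + 23/6 = 19/6 ≈ 3.1667)
m(V, T) = (6 + V)/(T + V)
(0*n)*m(2, 7) = (0*(19/6))*((6 + 2)/(7 + 2)) = 0*(8/9) = 0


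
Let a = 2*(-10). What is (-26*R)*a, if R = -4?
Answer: -2080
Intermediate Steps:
a = -20
(-26*R)*a = -26*(-4)*(-20) = 104*(-20) = -2080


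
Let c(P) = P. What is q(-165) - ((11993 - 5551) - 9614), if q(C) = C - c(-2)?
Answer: 3009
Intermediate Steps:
q(C) = 2 + C (q(C) = C - 1*(-2) = C + 2 = 2 + C)
q(-165) - ((11993 - 5551) - 9614) = (2 - 165) - ((11993 - 5551) - 9614) = -163 - (6442 - 9614) = -163 - 1*(-3172) = -163 + 3172 = 3009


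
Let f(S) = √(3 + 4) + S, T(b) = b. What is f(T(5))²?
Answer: (5 + √7)² ≈ 58.458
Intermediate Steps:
f(S) = S + √7 (f(S) = √7 + S = S + √7)
f(T(5))² = (5 + √7)²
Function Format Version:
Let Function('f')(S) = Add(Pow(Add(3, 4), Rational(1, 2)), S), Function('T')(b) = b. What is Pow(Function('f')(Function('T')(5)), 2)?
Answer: Pow(Add(5, Pow(7, Rational(1, 2))), 2) ≈ 58.458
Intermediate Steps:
Function('f')(S) = Add(S, Pow(7, Rational(1, 2))) (Function('f')(S) = Add(Pow(7, Rational(1, 2)), S) = Add(S, Pow(7, Rational(1, 2))))
Pow(Function('f')(Function('T')(5)), 2) = Pow(Add(5, Pow(7, Rational(1, 2))), 2)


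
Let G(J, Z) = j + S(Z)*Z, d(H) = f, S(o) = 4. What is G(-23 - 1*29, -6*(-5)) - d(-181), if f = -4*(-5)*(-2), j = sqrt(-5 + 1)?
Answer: 160 + 2*I ≈ 160.0 + 2.0*I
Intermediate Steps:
j = 2*I (j = sqrt(-4) = 2*I ≈ 2.0*I)
f = -40 (f = 20*(-2) = -40)
d(H) = -40
G(J, Z) = 2*I + 4*Z
G(-23 - 1*29, -6*(-5)) - d(-181) = (2*I + 4*(-6*(-5))) - 1*(-40) = (2*I + 4*30) + 40 = (2*I + 120) + 40 = (120 + 2*I) + 40 = 160 + 2*I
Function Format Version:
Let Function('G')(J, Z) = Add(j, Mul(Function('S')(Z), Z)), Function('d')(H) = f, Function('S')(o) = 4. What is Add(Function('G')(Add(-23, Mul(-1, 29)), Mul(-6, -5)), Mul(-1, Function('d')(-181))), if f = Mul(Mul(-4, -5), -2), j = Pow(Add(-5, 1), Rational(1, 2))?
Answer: Add(160, Mul(2, I)) ≈ Add(160.00, Mul(2.0000, I))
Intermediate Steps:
j = Mul(2, I) (j = Pow(-4, Rational(1, 2)) = Mul(2, I) ≈ Mul(2.0000, I))
f = -40 (f = Mul(20, -2) = -40)
Function('d')(H) = -40
Function('G')(J, Z) = Add(Mul(2, I), Mul(4, Z))
Add(Function('G')(Add(-23, Mul(-1, 29)), Mul(-6, -5)), Mul(-1, Function('d')(-181))) = Add(Add(Mul(2, I), Mul(4, Mul(-6, -5))), Mul(-1, -40)) = Add(Add(Mul(2, I), Mul(4, 30)), 40) = Add(Add(Mul(2, I), 120), 40) = Add(Add(120, Mul(2, I)), 40) = Add(160, Mul(2, I))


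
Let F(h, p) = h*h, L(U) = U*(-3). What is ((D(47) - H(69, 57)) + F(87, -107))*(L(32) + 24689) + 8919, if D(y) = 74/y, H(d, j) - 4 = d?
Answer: 8666648091/47 ≈ 1.8440e+8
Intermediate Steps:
H(d, j) = 4 + d
L(U) = -3*U
F(h, p) = h²
((D(47) - H(69, 57)) + F(87, -107))*(L(32) + 24689) + 8919 = ((74/47 - (4 + 69)) + 87²)*(-3*32 + 24689) + 8919 = ((74*(1/47) - 1*73) + 7569)*(-96 + 24689) + 8919 = ((74/47 - 73) + 7569)*24593 + 8919 = (-3357/47 + 7569)*24593 + 8919 = (352386/47)*24593 + 8919 = 8666228898/47 + 8919 = 8666648091/47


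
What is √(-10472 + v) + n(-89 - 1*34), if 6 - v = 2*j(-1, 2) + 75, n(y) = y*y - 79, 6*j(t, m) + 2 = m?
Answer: 15050 + I*√10541 ≈ 15050.0 + 102.67*I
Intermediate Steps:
j(t, m) = -⅓ + m/6
n(y) = -79 + y² (n(y) = y² - 79 = -79 + y²)
v = -69 (v = 6 - (2*(-⅓ + (⅙)*2) + 75) = 6 - (2*(-⅓ + ⅓) + 75) = 6 - (2*0 + 75) = 6 - (0 + 75) = 6 - 1*75 = 6 - 75 = -69)
√(-10472 + v) + n(-89 - 1*34) = √(-10472 - 69) + (-79 + (-89 - 1*34)²) = √(-10541) + (-79 + (-89 - 34)²) = I*√10541 + (-79 + (-123)²) = I*√10541 + (-79 + 15129) = I*√10541 + 15050 = 15050 + I*√10541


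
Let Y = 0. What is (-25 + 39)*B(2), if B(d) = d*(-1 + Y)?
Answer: -28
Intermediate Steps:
B(d) = -d (B(d) = d*(-1 + 0) = d*(-1) = -d)
(-25 + 39)*B(2) = (-25 + 39)*(-1*2) = 14*(-2) = -28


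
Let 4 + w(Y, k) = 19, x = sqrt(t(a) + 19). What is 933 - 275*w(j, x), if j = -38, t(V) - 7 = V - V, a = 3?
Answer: -3192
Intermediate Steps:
t(V) = 7 (t(V) = 7 + (V - V) = 7 + 0 = 7)
x = sqrt(26) (x = sqrt(7 + 19) = sqrt(26) ≈ 5.0990)
w(Y, k) = 15 (w(Y, k) = -4 + 19 = 15)
933 - 275*w(j, x) = 933 - 275*15 = 933 - 4125 = -3192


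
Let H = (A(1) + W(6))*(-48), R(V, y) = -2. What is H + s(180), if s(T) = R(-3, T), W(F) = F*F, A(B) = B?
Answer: -1778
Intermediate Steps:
W(F) = F²
s(T) = -2
H = -1776 (H = (1 + 6²)*(-48) = (1 + 36)*(-48) = 37*(-48) = -1776)
H + s(180) = -1776 - 2 = -1778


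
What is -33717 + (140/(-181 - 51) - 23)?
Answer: -1956955/58 ≈ -33741.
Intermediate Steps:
-33717 + (140/(-181 - 51) - 23) = -33717 + (140/(-232) - 23) = -33717 + (-1/232*140 - 23) = -33717 + (-35/58 - 23) = -33717 - 1369/58 = -1956955/58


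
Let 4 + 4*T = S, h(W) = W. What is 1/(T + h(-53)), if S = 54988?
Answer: 1/13693 ≈ 7.3030e-5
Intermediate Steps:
T = 13746 (T = -1 + (1/4)*54988 = -1 + 13747 = 13746)
1/(T + h(-53)) = 1/(13746 - 53) = 1/13693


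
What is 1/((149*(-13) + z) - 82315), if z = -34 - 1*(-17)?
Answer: -1/84269 ≈ -1.1867e-5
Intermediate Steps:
z = -17 (z = -34 + 17 = -17)
1/((149*(-13) + z) - 82315) = 1/((149*(-13) - 17) - 82315) = 1/((-1937 - 17) - 82315) = 1/(-1954 - 82315) = 1/(-84269) = -1/84269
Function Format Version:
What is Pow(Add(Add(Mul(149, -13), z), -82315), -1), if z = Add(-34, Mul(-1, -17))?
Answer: Rational(-1, 84269) ≈ -1.1867e-5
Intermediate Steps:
z = -17 (z = Add(-34, 17) = -17)
Pow(Add(Add(Mul(149, -13), z), -82315), -1) = Pow(Add(Add(Mul(149, -13), -17), -82315), -1) = Pow(Add(Add(-1937, -17), -82315), -1) = Pow(Add(-1954, -82315), -1) = Pow(-84269, -1) = Rational(-1, 84269)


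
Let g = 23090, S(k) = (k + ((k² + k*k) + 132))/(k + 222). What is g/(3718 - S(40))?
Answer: 1512395/242686 ≈ 6.2319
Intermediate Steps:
S(k) = (132 + k + 2*k²)/(222 + k) (S(k) = (k + ((k² + k²) + 132))/(222 + k) = (k + (2*k² + 132))/(222 + k) = (k + (132 + 2*k²))/(222 + k) = (132 + k + 2*k²)/(222 + k))
g/(3718 - S(40)) = 23090/(3718 - (132 + 40 + 2*40²)/(222 + 40)) = 23090/(3718 - (132 + 40 + 2*1600)/262) = 23090/(3718 - (132 + 40 + 3200)/262) = 23090/(3718 - 3372/262) = 23090/(3718 - 1*1686/131) = 23090/(3718 - 1686/131) = 23090/(485372/131) = 23090*(131/485372) = 1512395/242686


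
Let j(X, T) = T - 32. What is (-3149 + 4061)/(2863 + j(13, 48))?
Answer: 912/2879 ≈ 0.31678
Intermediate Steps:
j(X, T) = -32 + T
(-3149 + 4061)/(2863 + j(13, 48)) = (-3149 + 4061)/(2863 + (-32 + 48)) = 912/(2863 + 16) = 912/2879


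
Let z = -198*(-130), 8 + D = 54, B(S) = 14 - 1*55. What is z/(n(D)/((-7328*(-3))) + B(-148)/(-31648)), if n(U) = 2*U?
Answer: 111928722048/23831 ≈ 4.6968e+6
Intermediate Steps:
B(S) = -41 (B(S) = 14 - 55 = -41)
D = 46 (D = -8 + 54 = 46)
z = 25740
z/(n(D)/((-7328*(-3))) + B(-148)/(-31648)) = 25740/((2*46)/((-7328*(-3))) - 41/(-31648)) = 25740/(92/21984 - 41*(-1/31648)) = 25740/(92*(1/21984) + 41/31648) = 25740/(23/5496 + 41/31648) = 25740/(119155/21742176) = 25740*(21742176/119155) = 111928722048/23831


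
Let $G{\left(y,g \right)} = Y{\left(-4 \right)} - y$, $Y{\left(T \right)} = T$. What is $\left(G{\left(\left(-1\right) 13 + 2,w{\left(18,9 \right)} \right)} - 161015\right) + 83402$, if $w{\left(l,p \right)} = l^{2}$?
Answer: $-77606$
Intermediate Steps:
$G{\left(y,g \right)} = -4 - y$
$\left(G{\left(\left(-1\right) 13 + 2,w{\left(18,9 \right)} \right)} - 161015\right) + 83402 = \left(\left(-4 - \left(\left(-1\right) 13 + 2\right)\right) - 161015\right) + 83402 = \left(\left(-4 - \left(-13 + 2\right)\right) - 161015\right) + 83402 = \left(\left(-4 - -11\right) - 161015\right) + 83402 = \left(\left(-4 + 11\right) - 161015\right) + 83402 = \left(7 - 161015\right) + 83402 = -161008 + 83402 = -77606$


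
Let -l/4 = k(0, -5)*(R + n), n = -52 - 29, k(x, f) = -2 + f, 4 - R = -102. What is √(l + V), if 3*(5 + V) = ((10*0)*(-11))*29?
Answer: √695 ≈ 26.363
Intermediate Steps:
R = 106 (R = 4 - 1*(-102) = 4 + 102 = 106)
n = -81
V = -5 (V = -5 + (((10*0)*(-11))*29)/3 = -5 + ((0*(-11))*29)/3 = -5 + (0*29)/3 = -5 + (⅓)*0 = -5 + 0 = -5)
l = 700 (l = -4*(-2 - 5)*(106 - 81) = -(-28)*25 = -4*(-175) = 700)
√(l + V) = √(700 - 5) = √695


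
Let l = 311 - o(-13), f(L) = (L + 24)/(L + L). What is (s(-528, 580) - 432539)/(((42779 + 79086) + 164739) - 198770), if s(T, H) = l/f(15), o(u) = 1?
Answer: -5619907/1141842 ≈ -4.9218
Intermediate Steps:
f(L) = (24 + L)/(2*L) (f(L) = (24 + L)/((2*L)) = (24 + L)*(1/(2*L)) = (24 + L)/(2*L))
l = 310 (l = 311 - 1*1 = 311 - 1 = 310)
s(T, H) = 3100/13 (s(T, H) = 310/(((½)*(24 + 15)/15)) = 310/(((½)*(1/15)*39)) = 310/(13/10) = 310*(10/13) = 3100/13)
(s(-528, 580) - 432539)/(((42779 + 79086) + 164739) - 198770) = (3100/13 - 432539)/(((42779 + 79086) + 164739) - 198770) = -5619907/(13*((121865 + 164739) - 198770)) = -5619907/(13*(286604 - 198770)) = -5619907/13/87834 = -5619907/13*1/87834 = -5619907/1141842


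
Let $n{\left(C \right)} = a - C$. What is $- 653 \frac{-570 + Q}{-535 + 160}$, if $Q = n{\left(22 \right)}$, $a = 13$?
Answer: $- \frac{126029}{125} \approx -1008.2$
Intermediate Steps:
$n{\left(C \right)} = 13 - C$
$Q = -9$ ($Q = 13 - 22 = -9$)
$- 653 \frac{-570 + Q}{-535 + 160} = - 653 \frac{-570 - 9}{-535 + 160} = - 653 \left(- \frac{579}{-375}\right) = - 653 \left(\left(-579\right) \left(- \frac{1}{375}\right)\right) = \left(-653\right) \frac{193}{125} = - \frac{126029}{125}$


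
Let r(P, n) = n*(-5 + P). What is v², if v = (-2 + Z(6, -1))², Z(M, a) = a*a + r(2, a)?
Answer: 16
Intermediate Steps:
Z(M, a) = a² - 3*a (Z(M, a) = a*a + a*(-5 + 2) = a² + a*(-3) = a² - 3*a)
v = 4 (v = (-2 - (-3 - 1))² = (-2 - 1*(-4))² = (-2 + 4)² = 2² = 4)
v² = 4² = 16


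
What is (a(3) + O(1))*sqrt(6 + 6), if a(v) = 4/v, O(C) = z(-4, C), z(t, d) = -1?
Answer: 2*sqrt(3)/3 ≈ 1.1547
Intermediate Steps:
O(C) = -1
(a(3) + O(1))*sqrt(6 + 6) = (4/3 - 1)*sqrt(6 + 6) = (4*(1/3) - 1)*sqrt(12) = (4/3 - 1)*(2*sqrt(3)) = (2*sqrt(3))/3 = 2*sqrt(3)/3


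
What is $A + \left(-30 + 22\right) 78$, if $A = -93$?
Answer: $-717$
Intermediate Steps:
$A + \left(-30 + 22\right) 78 = -93 + \left(-30 + 22\right) 78 = -93 - 624 = -717$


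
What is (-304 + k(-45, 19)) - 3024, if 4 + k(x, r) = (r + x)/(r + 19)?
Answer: -63321/19 ≈ -3332.7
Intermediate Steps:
k(x, r) = -4 + (r + x)/(19 + r) (k(x, r) = -4 + (r + x)/(r + 19) = -4 + (r + x)/(19 + r))
(-304 + k(-45, 19)) - 3024 = (-304 + (-76 - 45 - 3*19)/(19 + 19)) - 3024 = (-304 + (-76 - 45 - 57)/38) - 3024 = (-304 + (1/38)*(-178)) - 3024 = (-304 - 89/19) - 3024 = -5865/19 - 3024 = -63321/19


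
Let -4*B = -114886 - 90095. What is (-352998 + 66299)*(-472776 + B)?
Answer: 483409777977/4 ≈ 1.2085e+11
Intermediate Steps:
B = 204981/4 (B = -(-114886 - 90095)/4 = -¼*(-204981) = 204981/4 ≈ 51245.)
(-352998 + 66299)*(-472776 + B) = (-352998 + 66299)*(-472776 + 204981/4) = -286699*(-1686123/4) = 483409777977/4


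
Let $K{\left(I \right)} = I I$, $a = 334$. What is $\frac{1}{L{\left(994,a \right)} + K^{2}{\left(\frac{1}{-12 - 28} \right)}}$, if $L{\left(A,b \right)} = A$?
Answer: $\frac{2560000}{2544640001} \approx 0.001006$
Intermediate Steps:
$K{\left(I \right)} = I^{2}$
$\frac{1}{L{\left(994,a \right)} + K^{2}{\left(\frac{1}{-12 - 28} \right)}} = \frac{1}{994 + \left(\left(\frac{1}{-12 - 28}\right)^{2}\right)^{2}} = \frac{1}{994 + \left(\left(\frac{1}{-40}\right)^{2}\right)^{2}} = \frac{1}{994 + \left(\left(- \frac{1}{40}\right)^{2}\right)^{2}} = \frac{1}{994 + \left(\frac{1}{1600}\right)^{2}} = \frac{1}{994 + \frac{1}{2560000}} = \frac{1}{\frac{2544640001}{2560000}} = \frac{2560000}{2544640001}$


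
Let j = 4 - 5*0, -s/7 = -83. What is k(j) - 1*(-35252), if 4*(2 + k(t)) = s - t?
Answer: 141577/4 ≈ 35394.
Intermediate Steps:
s = 581 (s = -7*(-83) = 581)
j = 4 (j = 4 + 0 = 4)
k(t) = 573/4 - t/4 (k(t) = -2 + (581 - t)/4 = -2 + (581/4 - t/4) = 573/4 - t/4)
k(j) - 1*(-35252) = (573/4 - ¼*4) - 1*(-35252) = (573/4 - 1) + 35252 = 569/4 + 35252 = 141577/4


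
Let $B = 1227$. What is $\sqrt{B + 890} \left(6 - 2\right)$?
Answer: $4 \sqrt{2117} \approx 184.04$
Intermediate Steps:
$\sqrt{B + 890} \left(6 - 2\right) = \sqrt{1227 + 890} \left(6 - 2\right) = \sqrt{2117} \cdot 4 = 4 \sqrt{2117}$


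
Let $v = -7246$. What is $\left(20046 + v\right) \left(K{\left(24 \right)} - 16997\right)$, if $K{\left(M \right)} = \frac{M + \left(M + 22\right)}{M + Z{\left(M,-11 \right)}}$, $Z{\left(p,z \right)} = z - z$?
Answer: $- \frac{652572800}{3} \approx -2.1752 \cdot 10^{8}$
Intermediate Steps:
$Z{\left(p,z \right)} = 0$
$K{\left(M \right)} = \frac{22 + 2 M}{M}$ ($K{\left(M \right)} = \frac{M + \left(M + 22\right)}{M + 0} = \frac{M + \left(22 + M\right)}{M} = \frac{22 + 2 M}{M}$)
$\left(20046 + v\right) \left(K{\left(24 \right)} - 16997\right) = \left(20046 - 7246\right) \left(\left(2 + \frac{22}{24}\right) - 16997\right) = 12800 \left(\left(2 + 22 \cdot \frac{1}{24}\right) - 16997\right) = 12800 \left(\left(2 + \frac{11}{12}\right) - 16997\right) = 12800 \left(\frac{35}{12} - 16997\right) = 12800 \left(- \frac{203929}{12}\right) = - \frac{652572800}{3}$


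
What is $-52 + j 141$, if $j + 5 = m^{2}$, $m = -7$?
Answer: $6152$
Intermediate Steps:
$j = 44$ ($j = -5 + \left(-7\right)^{2} = -5 + 49 = 44$)
$-52 + j 141 = -52 + 44 \cdot 141 = -52 + 6204 = 6152$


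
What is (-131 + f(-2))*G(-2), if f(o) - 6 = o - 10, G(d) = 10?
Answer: -1370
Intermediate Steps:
f(o) = -4 + o (f(o) = 6 + (o - 10) = 6 + (-10 + o) = -4 + o)
(-131 + f(-2))*G(-2) = (-131 + (-4 - 2))*10 = (-131 - 6)*10 = -137*10 = -1370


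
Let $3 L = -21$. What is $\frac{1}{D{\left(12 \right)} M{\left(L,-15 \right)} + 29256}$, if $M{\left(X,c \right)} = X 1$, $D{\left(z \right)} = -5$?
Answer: $\frac{1}{29291} \approx 3.414 \cdot 10^{-5}$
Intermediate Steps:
$L = -7$ ($L = \frac{1}{3} \left(-21\right) = -7$)
$M{\left(X,c \right)} = X$
$\frac{1}{D{\left(12 \right)} M{\left(L,-15 \right)} + 29256} = \frac{1}{\left(-5\right) \left(-7\right) + 29256} = \frac{1}{35 + 29256} = \frac{1}{29291}$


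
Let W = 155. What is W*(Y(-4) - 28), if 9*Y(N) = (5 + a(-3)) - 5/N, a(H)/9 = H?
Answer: -169105/36 ≈ -4697.4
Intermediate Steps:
a(H) = 9*H
Y(N) = -22/9 - 5/(9*N) (Y(N) = ((5 + 9*(-3)) - 5/N)/9 = ((5 - 27) - 5/N)/9 = (-22 - 5/N)/9 = -22/9 - 5/(9*N))
W*(Y(-4) - 28) = 155*((⅑)*(-5 - 22*(-4))/(-4) - 28) = 155*((⅑)*(-¼)*(-5 + 88) - 28) = 155*((⅑)*(-¼)*83 - 28) = 155*(-83/36 - 28) = 155*(-1091/36) = -169105/36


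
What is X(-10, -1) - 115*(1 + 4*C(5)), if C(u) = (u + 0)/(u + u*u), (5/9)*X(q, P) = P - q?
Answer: -2632/15 ≈ -175.47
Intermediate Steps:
X(q, P) = -9*q/5 + 9*P/5 (X(q, P) = 9*(P - q)/5 = -9*q/5 + 9*P/5)
C(u) = u/(u + u²)
X(-10, -1) - 115*(1 + 4*C(5)) = (-9/5*(-10) + (9/5)*(-1)) - 115*(1 + 4/(1 + 5)) = (18 - 9/5) - 115*(1 + 4/6) = 81/5 - 115*(1 + 4*(⅙)) = 81/5 - 115*(1 + ⅔) = 81/5 - 115*5/3 = 81/5 - 575/3 = -2632/15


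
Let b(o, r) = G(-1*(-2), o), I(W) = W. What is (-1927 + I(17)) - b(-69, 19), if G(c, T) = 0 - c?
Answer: -1908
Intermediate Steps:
G(c, T) = -c
b(o, r) = -2 (b(o, r) = -(-1)*(-2) = -1*2 = -2)
(-1927 + I(17)) - b(-69, 19) = (-1927 + 17) - 1*(-2) = -1910 + 2 = -1908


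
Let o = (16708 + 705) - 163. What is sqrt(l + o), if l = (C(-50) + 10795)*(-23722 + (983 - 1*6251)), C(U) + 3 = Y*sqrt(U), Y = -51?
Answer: sqrt(-312842830 + 7392450*I*sqrt(2)) ≈ 295.5 + 17690.0*I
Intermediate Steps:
C(U) = -3 - 51*sqrt(U)
l = -312860080 + 7392450*I*sqrt(2) (l = ((-3 - 255*I*sqrt(2)) + 10795)*(-23722 + (983 - 1*6251)) = ((-3 - 255*I*sqrt(2)) + 10795)*(-23722 + (983 - 6251)) = ((-3 - 255*I*sqrt(2)) + 10795)*(-23722 - 5268) = (10792 - 255*I*sqrt(2))*(-28990) = -312860080 + 7392450*I*sqrt(2) ≈ -3.1286e+8 + 1.0454e+7*I)
o = 17250 (o = 17413 - 163 = 17250)
sqrt(l + o) = sqrt((-312860080 + 7392450*I*sqrt(2)) + 17250) = sqrt(-312842830 + 7392450*I*sqrt(2))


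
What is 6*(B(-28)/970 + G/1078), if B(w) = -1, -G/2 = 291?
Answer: -848427/261415 ≈ -3.2455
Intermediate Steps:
G = -582 (G = -2*291 = -582)
6*(B(-28)/970 + G/1078) = 6*(-1/970 - 582/1078) = 6*(-1*1/970 - 582*1/1078) = 6*(-1/970 - 291/539) = 6*(-282809/522830) = -848427/261415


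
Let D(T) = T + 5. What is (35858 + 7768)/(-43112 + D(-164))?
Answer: -43626/43271 ≈ -1.0082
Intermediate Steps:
D(T) = 5 + T
(35858 + 7768)/(-43112 + D(-164)) = (35858 + 7768)/(-43112 + (5 - 164)) = 43626/(-43112 - 159) = 43626/(-43271) = 43626*(-1/43271) = -43626/43271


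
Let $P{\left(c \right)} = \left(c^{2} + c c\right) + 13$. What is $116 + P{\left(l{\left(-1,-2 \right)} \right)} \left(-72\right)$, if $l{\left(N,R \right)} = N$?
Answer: $-964$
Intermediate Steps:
$P{\left(c \right)} = 13 + 2 c^{2}$ ($P{\left(c \right)} = \left(c^{2} + c^{2}\right) + 13 = 2 c^{2} + 13 = 13 + 2 c^{2}$)
$116 + P{\left(l{\left(-1,-2 \right)} \right)} \left(-72\right) = 116 + \left(13 + 2 \left(-1\right)^{2}\right) \left(-72\right) = 116 + \left(13 + 2 \cdot 1\right) \left(-72\right) = 116 + \left(13 + 2\right) \left(-72\right) = 116 + 15 \left(-72\right) = 116 - 1080 = -964$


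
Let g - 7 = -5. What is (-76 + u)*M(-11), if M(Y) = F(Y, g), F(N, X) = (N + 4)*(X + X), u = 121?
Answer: -1260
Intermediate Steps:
g = 2 (g = 7 - 5 = 2)
F(N, X) = 2*X*(4 + N) (F(N, X) = (4 + N)*(2*X) = 2*X*(4 + N))
M(Y) = 16 + 4*Y (M(Y) = 2*2*(4 + Y) = 16 + 4*Y)
(-76 + u)*M(-11) = (-76 + 121)*(16 + 4*(-11)) = 45*(16 - 44) = 45*(-28) = -1260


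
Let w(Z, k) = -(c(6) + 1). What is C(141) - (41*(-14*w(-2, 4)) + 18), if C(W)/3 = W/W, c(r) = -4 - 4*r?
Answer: 15483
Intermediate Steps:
w(Z, k) = 27 (w(Z, k) = -((-4 - 4*6) + 1) = -((-4 - 24) + 1) = -(-28 + 1) = -1*(-27) = 27)
C(W) = 3 (C(W) = 3*(W/W) = 3*1 = 3)
C(141) - (41*(-14*w(-2, 4)) + 18) = 3 - (41*(-14*27) + 18) = 3 - (41*(-378) + 18) = 3 - (-15498 + 18) = 3 - 1*(-15480) = 3 + 15480 = 15483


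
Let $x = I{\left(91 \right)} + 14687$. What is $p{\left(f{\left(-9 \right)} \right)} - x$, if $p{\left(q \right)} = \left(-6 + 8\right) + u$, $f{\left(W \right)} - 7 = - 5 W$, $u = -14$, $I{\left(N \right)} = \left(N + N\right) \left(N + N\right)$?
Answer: $-47823$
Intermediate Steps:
$I{\left(N \right)} = 4 N^{2}$ ($I{\left(N \right)} = 2 N 2 N = 4 N^{2}$)
$f{\left(W \right)} = 7 - 5 W$
$p{\left(q \right)} = -12$ ($p{\left(q \right)} = \left(-6 + 8\right) - 14 = 2 - 14 = -12$)
$x = 47811$ ($x = 4 \cdot 91^{2} + 14687 = 4 \cdot 8281 + 14687 = 33124 + 14687 = 47811$)
$p{\left(f{\left(-9 \right)} \right)} - x = -12 - 47811 = -47823$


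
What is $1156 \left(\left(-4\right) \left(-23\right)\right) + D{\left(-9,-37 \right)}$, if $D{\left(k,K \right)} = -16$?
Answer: $106336$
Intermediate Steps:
$1156 \left(\left(-4\right) \left(-23\right)\right) + D{\left(-9,-37 \right)} = 1156 \left(\left(-4\right) \left(-23\right)\right) - 16 = 1156 \cdot 92 - 16 = 106352 - 16 = 106336$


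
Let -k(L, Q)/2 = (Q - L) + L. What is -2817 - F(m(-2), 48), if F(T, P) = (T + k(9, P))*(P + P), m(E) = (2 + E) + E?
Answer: 6591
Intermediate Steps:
m(E) = 2 + 2*E
k(L, Q) = -2*Q (k(L, Q) = -2*((Q - L) + L) = -2*Q)
F(T, P) = 2*P*(T - 2*P) (F(T, P) = (T - 2*P)*(P + P) = (T - 2*P)*(2*P) = 2*P*(T - 2*P))
-2817 - F(m(-2), 48) = -2817 - 2*48*((2 + 2*(-2)) - 2*48) = -2817 - 2*48*((2 - 4) - 96) = -2817 - 2*48*(-2 - 96) = -2817 - 2*48*(-98) = -2817 - 1*(-9408) = -2817 + 9408 = 6591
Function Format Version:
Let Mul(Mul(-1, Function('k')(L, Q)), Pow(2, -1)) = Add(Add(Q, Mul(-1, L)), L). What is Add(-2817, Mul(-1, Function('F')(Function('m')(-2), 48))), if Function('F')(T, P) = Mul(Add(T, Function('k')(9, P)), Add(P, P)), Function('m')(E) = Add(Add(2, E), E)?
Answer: 6591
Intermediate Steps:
Function('m')(E) = Add(2, Mul(2, E))
Function('k')(L, Q) = Mul(-2, Q) (Function('k')(L, Q) = Mul(-2, Add(Add(Q, Mul(-1, L)), L)) = Mul(-2, Q))
Function('F')(T, P) = Mul(2, P, Add(T, Mul(-2, P))) (Function('F')(T, P) = Mul(Add(T, Mul(-2, P)), Add(P, P)) = Mul(Add(T, Mul(-2, P)), Mul(2, P)) = Mul(2, P, Add(T, Mul(-2, P))))
Add(-2817, Mul(-1, Function('F')(Function('m')(-2), 48))) = Add(-2817, Mul(-1, Mul(2, 48, Add(Add(2, Mul(2, -2)), Mul(-2, 48))))) = Add(-2817, Mul(-1, Mul(2, 48, Add(Add(2, -4), -96)))) = Add(-2817, Mul(-1, Mul(2, 48, Add(-2, -96)))) = Add(-2817, Mul(-1, Mul(2, 48, -98))) = Add(-2817, Mul(-1, -9408)) = Add(-2817, 9408) = 6591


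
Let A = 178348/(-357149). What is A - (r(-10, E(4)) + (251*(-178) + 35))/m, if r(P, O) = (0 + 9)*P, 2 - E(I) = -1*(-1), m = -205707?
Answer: -17554592751/24489349781 ≈ -0.71683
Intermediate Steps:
E(I) = 1 (E(I) = 2 - (-1)*(-1) = 2 - 1*1 = 2 - 1 = 1)
A = -178348/357149 (A = 178348*(-1/357149) = -178348/357149 ≈ -0.49937)
r(P, O) = 9*P
A - (r(-10, E(4)) + (251*(-178) + 35))/m = -178348/357149 - (9*(-10) + (251*(-178) + 35))/(-205707) = -178348/357149 - (-90 + (-44678 + 35))*(-1)/205707 = -178348/357149 - (-90 - 44643)*(-1)/205707 = -178348/357149 - (-44733)*(-1)/205707 = -178348/357149 - 1*14911/68569 = -178348/357149 - 14911/68569 = -17554592751/24489349781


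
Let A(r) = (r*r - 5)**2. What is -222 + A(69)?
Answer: 22619314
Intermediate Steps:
A(r) = (-5 + r**2)**2 (A(r) = (r**2 - 5)**2 = (-5 + r**2)**2)
-222 + A(69) = -222 + (-5 + 69**2)**2 = -222 + (-5 + 4761)**2 = -222 + 4756**2 = -222 + 22619536 = 22619314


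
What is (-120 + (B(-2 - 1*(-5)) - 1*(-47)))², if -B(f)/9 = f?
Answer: 10000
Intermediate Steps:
B(f) = -9*f
(-120 + (B(-2 - 1*(-5)) - 1*(-47)))² = (-120 + (-9*(-2 - 1*(-5)) - 1*(-47)))² = (-120 + (-9*(-2 + 5) + 47))² = (-120 + (-9*3 + 47))² = (-120 + (-27 + 47))² = (-120 + 20)² = (-100)² = 10000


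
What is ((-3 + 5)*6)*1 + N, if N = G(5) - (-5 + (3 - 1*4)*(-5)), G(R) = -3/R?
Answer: 57/5 ≈ 11.400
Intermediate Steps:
N = -3/5 (N = -3/5 - (-5 + (3 - 1*4)*(-5)) = -3*1/5 - (-5 + (3 - 4)*(-5)) = -3/5 - (-5 - 1*(-5)) = -3/5 - (-5 + 5) = -3/5 - 1*0 = -3/5 + 0 = -3/5 ≈ -0.60000)
((-3 + 5)*6)*1 + N = ((-3 + 5)*6)*1 - 3/5 = (2*6)*1 - 3/5 = 12*1 - 3/5 = 12 - 3/5 = 57/5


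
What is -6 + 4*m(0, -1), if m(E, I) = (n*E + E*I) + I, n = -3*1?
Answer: -10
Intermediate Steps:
n = -3
m(E, I) = I - 3*E + E*I (m(E, I) = (-3*E + E*I) + I = I - 3*E + E*I)
-6 + 4*m(0, -1) = -6 + 4*(-1 - 3*0 + 0*(-1)) = -6 + 4*(-1 + 0 + 0) = -6 + 4*(-1) = -6 - 4 = -10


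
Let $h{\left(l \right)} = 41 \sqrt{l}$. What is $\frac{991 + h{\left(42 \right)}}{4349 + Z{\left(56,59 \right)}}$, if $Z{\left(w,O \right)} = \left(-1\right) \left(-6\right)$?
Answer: $\frac{991}{4355} + \frac{41 \sqrt{42}}{4355} \approx 0.28857$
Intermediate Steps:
$Z{\left(w,O \right)} = 6$
$\frac{991 + h{\left(42 \right)}}{4349 + Z{\left(56,59 \right)}} = \frac{991 + 41 \sqrt{42}}{4349 + 6} = \frac{991 + 41 \sqrt{42}}{4355} = \left(991 + 41 \sqrt{42}\right) \frac{1}{4355} = \frac{991}{4355} + \frac{41 \sqrt{42}}{4355}$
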